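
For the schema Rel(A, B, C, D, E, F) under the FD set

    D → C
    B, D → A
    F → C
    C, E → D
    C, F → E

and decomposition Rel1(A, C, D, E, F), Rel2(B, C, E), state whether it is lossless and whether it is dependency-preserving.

lossy and not dependency-preserving

Lossless test: (C, E)⁺ = {C, D, E}, which is a superkey of neither fragment — lossy.
Dependency preservation: the restricted closure of {B, D} across the fragments never reaches {A}, so B, D → A cannot be enforced without a join — not preserved.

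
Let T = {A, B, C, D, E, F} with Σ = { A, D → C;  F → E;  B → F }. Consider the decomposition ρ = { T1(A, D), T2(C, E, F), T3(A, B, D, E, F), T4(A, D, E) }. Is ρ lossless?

Chase test. Columns are A, B, C, D, E, F; row i has aⱼ where attribute j ∈ Ti, else bᵢⱼ.
Initial tableau (one row per fragment):
  row 1: a1 b12 b13 a4 b15 b16
  row 2: b21 b22 a3 b24 a5 a6
  row 3: a1 a2 b33 a4 a5 a6
  row 4: a1 b42 b43 a4 a5 b46
Rows 1 and 3 agree on A, D; apply A, D→C and equate their C entries.
Rows 1 and 4 agree on A, D; apply A, D→C and equate their C entries.
No row becomes fully distinguished — the join is lossy.

No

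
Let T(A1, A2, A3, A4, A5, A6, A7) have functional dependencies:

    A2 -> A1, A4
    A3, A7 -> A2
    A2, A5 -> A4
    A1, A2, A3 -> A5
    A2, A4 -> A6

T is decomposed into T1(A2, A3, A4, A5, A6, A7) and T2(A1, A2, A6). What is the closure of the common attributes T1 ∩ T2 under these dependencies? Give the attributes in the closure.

A1, A2, A4, A6

T1 ∩ T2 = {A2, A6}.
A2 → A1, A4 applies, adding A1, A4
Closure: {A1, A2, A4, A6}.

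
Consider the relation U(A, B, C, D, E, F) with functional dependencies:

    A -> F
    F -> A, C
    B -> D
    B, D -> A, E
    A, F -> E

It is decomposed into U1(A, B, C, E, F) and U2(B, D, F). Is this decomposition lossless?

Yes

Common attributes: U1 ∩ U2 = {B, F}.
Closure of {B, F}: F → A, C applies, adding A, C; B → D applies, adding D; B, D → A, E applies, adding E. So (B, F)⁺ = {A, B, C, D, E, F}.
This closure contains every attribute of U1, so U1 ∩ U2 → U1. The join is lossless.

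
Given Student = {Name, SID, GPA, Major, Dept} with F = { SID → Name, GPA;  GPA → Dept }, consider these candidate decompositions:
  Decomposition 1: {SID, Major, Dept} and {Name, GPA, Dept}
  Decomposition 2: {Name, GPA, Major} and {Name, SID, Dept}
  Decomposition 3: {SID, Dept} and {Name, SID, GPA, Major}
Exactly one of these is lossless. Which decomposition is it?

Decomposition 3

Decomposition 1: common = {Dept}, closure = {Dept} → lossy.
Decomposition 2: common = {Name}, closure = {Name} → lossy.
Decomposition 3: common = {SID}, closure = {Name, SID, GPA, Dept} → lossless.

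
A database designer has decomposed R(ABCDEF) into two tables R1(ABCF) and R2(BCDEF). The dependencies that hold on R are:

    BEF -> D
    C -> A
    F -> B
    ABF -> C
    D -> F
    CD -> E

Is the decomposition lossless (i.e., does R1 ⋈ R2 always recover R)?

Common attributes: R1 ∩ R2 = {BCF}.
Closure of {BCF}: C → A applies, adding A. So (BCF)⁺ = {ABCF}.
This closure contains every attribute of R1, so R1 ∩ R2 → R1. The join is lossless.

Yes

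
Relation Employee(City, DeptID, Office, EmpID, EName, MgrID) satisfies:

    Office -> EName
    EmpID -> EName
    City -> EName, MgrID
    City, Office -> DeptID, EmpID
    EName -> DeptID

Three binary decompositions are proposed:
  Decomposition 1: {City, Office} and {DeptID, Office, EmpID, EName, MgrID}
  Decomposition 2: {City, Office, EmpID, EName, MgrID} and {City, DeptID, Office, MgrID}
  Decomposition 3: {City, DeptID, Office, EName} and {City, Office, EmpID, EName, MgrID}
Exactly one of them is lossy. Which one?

Decomposition 1

Decomposition 1: common = {Office}, closure = {DeptID, Office, EName} → lossy.
Decomposition 2: common = {City, Office, MgrID}, closure = {City, DeptID, Office, EmpID, EName, MgrID} → lossless.
Decomposition 3: common = {City, Office, EName}, closure = {City, DeptID, Office, EmpID, EName, MgrID} → lossless.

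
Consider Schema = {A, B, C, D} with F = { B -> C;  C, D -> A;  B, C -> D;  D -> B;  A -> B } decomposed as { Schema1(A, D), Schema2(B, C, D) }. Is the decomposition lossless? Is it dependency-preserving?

lossless and dependency-preserving

Lossless test: (D)⁺ = {A, B, C, D}, which contains all of one fragment — lossless.
Dependency preservation: C, D → A; A → B are not contained in any single fragment, but the restricted closure of each left-hand side across the fragments still reaches the right-hand side; the remaining FDs each lie inside some fragment. All dependencies are preserved.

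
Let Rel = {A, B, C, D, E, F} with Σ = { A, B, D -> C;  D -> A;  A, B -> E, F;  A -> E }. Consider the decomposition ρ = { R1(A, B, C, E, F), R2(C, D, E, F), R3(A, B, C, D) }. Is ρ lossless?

Chase test. Columns are A, B, C, D, E, F; row i has aⱼ where attribute j ∈ Ri, else bᵢⱼ.
Initial tableau (one row per fragment):
  row 1: a1 a2 a3 b14 a5 a6
  row 2: b21 b22 a3 a4 a5 a6
  row 3: a1 a2 a3 a4 b35 b36
Rows 2 and 3 agree on D; apply D→A and equate their A entries.
Rows 1 and 3 agree on A, B; apply A, B→E, F and equate their E, F entries.
Row 3 is now all distinguished symbols — the join is lossless.

Yes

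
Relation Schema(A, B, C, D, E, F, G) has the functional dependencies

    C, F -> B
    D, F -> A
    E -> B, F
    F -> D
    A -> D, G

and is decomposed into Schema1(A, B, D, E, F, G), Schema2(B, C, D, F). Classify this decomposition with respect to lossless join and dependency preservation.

Lossless test: (B, D, F)⁺ = {A, B, D, F, G}, which is a superkey of neither fragment — lossy.
Dependency preservation: every FD's attributes lie within a single fragment, so each can be enforced locally — preserved.

lossy but dependency-preserving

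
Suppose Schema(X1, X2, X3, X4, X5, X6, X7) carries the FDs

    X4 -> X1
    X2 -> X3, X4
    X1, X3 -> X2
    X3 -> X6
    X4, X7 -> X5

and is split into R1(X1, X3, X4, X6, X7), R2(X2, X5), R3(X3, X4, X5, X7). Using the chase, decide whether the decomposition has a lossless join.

No

Chase test. Columns are X1, X2, X3, X4, X5, X6, X7; row i has aⱼ where attribute j ∈ Ri, else bᵢⱼ.
Initial tableau (one row per fragment):
  row 1: a1 b12 a3 a4 b15 a6 a7
  row 2: b21 a2 b23 b24 a5 b26 b27
  row 3: b31 b32 a3 a4 a5 b36 a7
Rows 1 and 3 agree on X4; apply X4→X1 and equate their X1 entries.
Rows 1 and 3 agree on X1, X3; apply X1, X3→X2 and equate their X2 entries.
Rows 1 and 3 agree on X3; apply X3→X6 and equate their X6 entries.
Rows 1 and 3 agree on X4, X7; apply X4, X7→X5 and equate their X5 entries.
No row becomes fully distinguished — the join is lossy.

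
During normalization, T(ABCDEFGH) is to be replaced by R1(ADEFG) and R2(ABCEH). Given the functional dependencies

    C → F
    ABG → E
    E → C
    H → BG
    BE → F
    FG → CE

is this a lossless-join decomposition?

No

Common attributes: R1 ∩ R2 = {AE}.
Closure of {AE}: E → C applies, adding C; C → F applies, adding F. So (AE)⁺ = {ACEF}.
The closure contains neither all of R1 = {ADEFG} nor all of R2 = {ABCEH}, so the common attributes are not a superkey of either fragment. The join is lossy.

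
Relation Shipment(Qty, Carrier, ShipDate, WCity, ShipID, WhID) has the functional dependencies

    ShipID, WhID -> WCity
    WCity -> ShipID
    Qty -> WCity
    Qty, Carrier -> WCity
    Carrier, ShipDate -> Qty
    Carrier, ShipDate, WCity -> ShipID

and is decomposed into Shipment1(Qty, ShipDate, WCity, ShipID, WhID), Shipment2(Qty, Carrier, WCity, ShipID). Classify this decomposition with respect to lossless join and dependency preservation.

lossy and not dependency-preserving

Lossless test: (Qty, WCity, ShipID)⁺ = {Qty, WCity, ShipID}, which is a superkey of neither fragment — lossy.
Dependency preservation: the restricted closure of {Carrier, ShipDate} across the fragments never reaches {Qty}, so Carrier, ShipDate → Qty cannot be enforced without a join — not preserved.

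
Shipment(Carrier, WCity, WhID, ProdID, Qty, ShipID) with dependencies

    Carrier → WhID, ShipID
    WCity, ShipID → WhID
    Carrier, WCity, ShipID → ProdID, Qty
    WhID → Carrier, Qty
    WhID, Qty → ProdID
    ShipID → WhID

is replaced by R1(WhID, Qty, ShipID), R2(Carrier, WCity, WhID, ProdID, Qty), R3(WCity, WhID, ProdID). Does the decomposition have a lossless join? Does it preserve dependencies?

lossless and dependency-preserving

Lossless test (chase): Rows 1 and 2 agree on WhID; apply WhID→Carrier, Qty and equate their Carrier, Qty entries. Rows 1 and 3 agree on WhID; apply WhID→Carrier, Qty and equate their Carrier, Qty entries. Rows 1 and 2 agree on WhID, Qty; apply WhID, Qty→ProdID and equate their ProdID entries. Rows 1 and 2 agree on Carrier; apply Carrier→WhID, ShipID and equate their WhID, ShipID entries. Rows 1 and 3 agree on Carrier; apply Carrier→WhID, ShipID and equate their WhID, ShipID entries. Row 2 is now all distinguished symbols — the join is lossless.
Dependency preservation: Carrier → WhID, ShipID; WCity, ShipID → WhID; Carrier, WCity, ShipID → ProdID, Qty are not contained in any single fragment, but the restricted closure of each left-hand side across the fragments still reaches the right-hand side; the remaining FDs each lie inside some fragment. All dependencies are preserved.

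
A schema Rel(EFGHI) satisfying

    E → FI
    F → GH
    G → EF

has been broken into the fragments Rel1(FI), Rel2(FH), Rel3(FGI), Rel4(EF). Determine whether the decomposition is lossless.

Chase test. Columns are EFGHI; row i has aⱼ where attribute j ∈ Reli, else bᵢⱼ.
Initial tableau (one row per fragment):
  row 1: b11 a2 b13 b14 a5
  row 2: b21 a2 b23 a4 b25
  row 3: b31 a2 a3 b34 a5
  row 4: a1 a2 b43 b44 b45
Rows 1 and 2 agree on F; apply F→GH and equate their GH entries.
Rows 1 and 3 agree on F; apply F→GH and equate their GH entries.
Rows 1 and 4 agree on F; apply F→GH and equate their GH entries.
Rows 1 and 2 agree on G; apply G→EF and equate their EF entries.
Rows 1 and 3 agree on G; apply G→EF and equate their EF entries.
Rows 1 and 4 agree on G; apply G→EF and equate their EF entries.
Rows 1 and 2 agree on E; apply E→FI and equate their FI entries.
Rows 1 and 4 agree on E; apply E→FI and equate their FI entries.
Row 1 is now all distinguished symbols — the join is lossless.

Yes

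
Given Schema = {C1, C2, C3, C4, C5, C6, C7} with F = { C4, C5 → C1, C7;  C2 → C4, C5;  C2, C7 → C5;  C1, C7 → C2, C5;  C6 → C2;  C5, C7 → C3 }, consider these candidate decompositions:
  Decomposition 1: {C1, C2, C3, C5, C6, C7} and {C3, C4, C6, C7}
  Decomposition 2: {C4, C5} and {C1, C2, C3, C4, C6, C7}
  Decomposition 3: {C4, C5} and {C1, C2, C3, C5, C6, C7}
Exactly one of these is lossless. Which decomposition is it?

Decomposition 1: common = {C3, C6, C7}, closure = {C1, C2, C3, C4, C5, C6, C7} → lossless.
Decomposition 2: common = {C4}, closure = {C4} → lossy.
Decomposition 3: common = {C5}, closure = {C5} → lossy.

Decomposition 1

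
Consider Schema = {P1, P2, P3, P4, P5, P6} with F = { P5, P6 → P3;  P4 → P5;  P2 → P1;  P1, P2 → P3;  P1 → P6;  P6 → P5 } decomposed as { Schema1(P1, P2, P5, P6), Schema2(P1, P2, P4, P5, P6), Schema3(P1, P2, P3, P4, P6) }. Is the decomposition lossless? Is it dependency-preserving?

lossless and dependency-preserving

Lossless test (chase): Rows 1 and 2 agree on P5, P6; apply P5, P6→P3 and equate their P3 entries. Rows 2 and 3 agree on P4; apply P4→P5 and equate their P5 entries. Rows 1 and 3 agree on P1, P2; apply P1, P2→P3 and equate their P3 entries. Row 2 is now all distinguished symbols — the join is lossless.
Dependency preservation: P5, P6 → P3 is not contained in any single fragment, but the restricted closure of its left-hand side across the fragments still reaches the right-hand side; the remaining FDs each lie inside some fragment. All dependencies are preserved.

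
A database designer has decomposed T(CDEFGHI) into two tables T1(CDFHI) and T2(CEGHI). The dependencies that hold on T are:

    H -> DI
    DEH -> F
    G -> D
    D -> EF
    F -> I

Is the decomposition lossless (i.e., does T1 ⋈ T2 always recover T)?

Common attributes: T1 ∩ T2 = {CHI}.
Closure of {CHI}: H → DI applies, adding D; D → EF applies, adding EF. So (CHI)⁺ = {CDEFHI}.
This closure contains every attribute of T1, so T1 ∩ T2 → T1. The join is lossless.

Yes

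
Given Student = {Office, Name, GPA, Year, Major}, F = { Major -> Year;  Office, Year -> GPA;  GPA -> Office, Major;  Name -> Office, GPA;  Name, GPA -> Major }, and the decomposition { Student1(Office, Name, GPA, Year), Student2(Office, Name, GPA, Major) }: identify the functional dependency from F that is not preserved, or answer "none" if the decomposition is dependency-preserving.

Major -> Year

Check Major → Year: no single fragment contains all of {Year, Major}, and the restricted closure of {Major} across the fragments never reaches {Year}.
Office, Year → GPA is preserved.
GPA → Office, Major is preserved.
Name → Office, GPA is preserved.
Name, GPA → Major is preserved.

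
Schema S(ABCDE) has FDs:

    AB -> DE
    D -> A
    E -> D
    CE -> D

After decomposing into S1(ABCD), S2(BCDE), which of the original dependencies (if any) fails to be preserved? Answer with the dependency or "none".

none

AB → DE: restricted closure across fragments reaches DE.
D → A lies within S1.
E → D lies within S2.
CE → D lies within S2.
Every dependency is enforceable on the fragments, so the decomposition is dependency-preserving.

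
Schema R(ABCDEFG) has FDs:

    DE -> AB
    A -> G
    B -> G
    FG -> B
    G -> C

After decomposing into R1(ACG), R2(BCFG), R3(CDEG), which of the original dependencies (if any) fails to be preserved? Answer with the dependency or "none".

DE -> AB

Check DE → AB: no single fragment contains all of {ABDE}, and the restricted closure of {DE} across the fragments never reaches {AB}.
A → G is preserved.
B → G is preserved.
FG → B is preserved.
G → C is preserved.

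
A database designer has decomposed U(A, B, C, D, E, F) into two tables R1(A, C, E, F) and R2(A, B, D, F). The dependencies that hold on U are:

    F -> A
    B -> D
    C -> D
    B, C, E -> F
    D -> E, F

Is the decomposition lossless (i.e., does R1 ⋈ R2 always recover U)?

No

Common attributes: R1 ∩ R2 = {A, F}.
No dependency enlarges {A, F}, so (A, F)⁺ = {A, F}.
The closure contains neither all of R1 = {A, C, E, F} nor all of R2 = {A, B, D, F}, so the common attributes are not a superkey of either fragment. The join is lossy.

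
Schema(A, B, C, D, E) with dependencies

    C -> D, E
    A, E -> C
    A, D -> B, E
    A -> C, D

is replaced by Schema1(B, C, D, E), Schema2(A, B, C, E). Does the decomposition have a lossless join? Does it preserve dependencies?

Lossless test: (B, C, E)⁺ = {B, C, D, E}, which contains all of one fragment — lossless.
Dependency preservation: A, D → B, E; A → C, D are not contained in any single fragment, but the restricted closure of each left-hand side across the fragments still reaches the right-hand side; the remaining FDs each lie inside some fragment. All dependencies are preserved.

lossless and dependency-preserving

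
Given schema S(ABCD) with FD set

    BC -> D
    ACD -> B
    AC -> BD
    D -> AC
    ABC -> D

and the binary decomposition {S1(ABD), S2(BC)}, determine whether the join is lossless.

Common attributes: S1 ∩ S2 = {B}.
No dependency enlarges {B}, so (B)⁺ = {B}.
The closure contains neither all of S1 = {ABD} nor all of S2 = {BC}, so the common attributes are not a superkey of either fragment. The join is lossy.

No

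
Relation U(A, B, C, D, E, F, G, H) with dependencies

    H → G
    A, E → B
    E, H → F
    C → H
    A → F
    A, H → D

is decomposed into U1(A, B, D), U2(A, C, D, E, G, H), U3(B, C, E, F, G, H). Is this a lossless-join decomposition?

No

Chase test. Columns are A, B, C, D, E, F, G, H; row i has aⱼ where attribute j ∈ Ui, else bᵢⱼ.
Initial tableau (one row per fragment):
  row 1: a1 a2 b13 a4 b15 b16 b17 b18
  row 2: a1 b22 a3 a4 a5 b26 a7 a8
  row 3: b31 a2 a3 b34 a5 a6 a7 a8
Rows 2 and 3 agree on E, H; apply E, H→F and equate their F entries.
Rows 1 and 2 agree on A; apply A→F and equate their F entries.
No row becomes fully distinguished — the join is lossy.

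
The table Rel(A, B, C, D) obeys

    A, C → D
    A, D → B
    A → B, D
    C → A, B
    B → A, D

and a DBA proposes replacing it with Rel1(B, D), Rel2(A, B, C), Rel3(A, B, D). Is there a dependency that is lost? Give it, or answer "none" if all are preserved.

A, C → D: restricted closure across fragments reaches D.
A, D → B lies within Rel3.
A → B, D lies within Rel3.
C → A, B lies within Rel2.
B → A, D lies within Rel3.
Every dependency is enforceable on the fragments, so the decomposition is dependency-preserving.

none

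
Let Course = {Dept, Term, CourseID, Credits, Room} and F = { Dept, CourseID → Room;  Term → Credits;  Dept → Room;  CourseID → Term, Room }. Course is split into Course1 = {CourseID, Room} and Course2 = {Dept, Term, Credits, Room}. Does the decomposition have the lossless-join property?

Common attributes: Course1 ∩ Course2 = {Room}.
No dependency enlarges {Room}, so (Room)⁺ = {Room}.
The closure contains neither all of Course1 = {CourseID, Room} nor all of Course2 = {Dept, Term, Credits, Room}, so the common attributes are not a superkey of either fragment. The join is lossy.

No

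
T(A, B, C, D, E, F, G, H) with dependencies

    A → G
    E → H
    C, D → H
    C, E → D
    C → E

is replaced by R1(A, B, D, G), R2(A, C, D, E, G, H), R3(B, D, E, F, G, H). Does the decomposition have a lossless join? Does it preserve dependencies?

Lossless test (chase): applying each FD to every pair of rows produces no changes in the tableau, so no row becomes fully distinguished — the join is lossy.
Dependency preservation: every FD's attributes lie within a single fragment, so each can be enforced locally — preserved.

lossy but dependency-preserving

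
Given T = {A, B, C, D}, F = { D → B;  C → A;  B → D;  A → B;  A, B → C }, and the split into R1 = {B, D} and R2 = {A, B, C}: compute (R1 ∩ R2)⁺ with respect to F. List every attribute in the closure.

R1 ∩ R2 = {B}.
B → D applies, adding D
Closure: {B, D}.

B, D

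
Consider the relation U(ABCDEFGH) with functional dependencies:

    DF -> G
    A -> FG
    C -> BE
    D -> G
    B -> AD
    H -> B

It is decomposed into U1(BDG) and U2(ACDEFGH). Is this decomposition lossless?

No

Common attributes: U1 ∩ U2 = {DG}.
No dependency enlarges {DG}, so (DG)⁺ = {DG}.
The closure contains neither all of U1 = {BDG} nor all of U2 = {ACDEFGH}, so the common attributes are not a superkey of either fragment. The join is lossy.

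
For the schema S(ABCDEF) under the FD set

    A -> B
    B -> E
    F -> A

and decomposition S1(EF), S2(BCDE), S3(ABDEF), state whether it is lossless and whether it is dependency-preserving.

lossy but dependency-preserving

Lossless test (chase): Rows 1 and 3 agree on F; apply F→A and equate their A entries. Rows 1 and 3 agree on A; apply A→B and equate their B entries. No row becomes fully distinguished — the join is lossy.
Dependency preservation: every FD's attributes lie within a single fragment, so each can be enforced locally — preserved.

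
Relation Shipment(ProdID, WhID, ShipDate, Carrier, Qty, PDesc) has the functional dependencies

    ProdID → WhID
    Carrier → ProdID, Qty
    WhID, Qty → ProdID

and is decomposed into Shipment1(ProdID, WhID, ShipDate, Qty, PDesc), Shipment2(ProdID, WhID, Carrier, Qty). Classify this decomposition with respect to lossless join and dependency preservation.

Lossless test: (ProdID, WhID, Qty)⁺ = {ProdID, WhID, Qty}, which is a superkey of neither fragment — lossy.
Dependency preservation: every FD's attributes lie within a single fragment, so each can be enforced locally — preserved.

lossy but dependency-preserving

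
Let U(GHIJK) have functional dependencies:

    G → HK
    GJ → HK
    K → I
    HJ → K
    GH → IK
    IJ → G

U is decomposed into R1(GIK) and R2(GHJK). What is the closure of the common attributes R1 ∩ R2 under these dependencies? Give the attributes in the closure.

R1 ∩ R2 = {GK}.
G → HK applies, adding H
K → I applies, adding I
Closure: {GHIK}.

GHIK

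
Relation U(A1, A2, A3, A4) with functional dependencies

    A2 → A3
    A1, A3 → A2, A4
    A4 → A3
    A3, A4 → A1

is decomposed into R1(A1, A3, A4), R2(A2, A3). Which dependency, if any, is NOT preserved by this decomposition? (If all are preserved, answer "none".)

A1, A3 → A2, A4

Check A1, A3 → A2, A4: no single fragment contains all of {A1, A2, A3, A4}, and the restricted closure of {A1, A3} across the fragments never reaches {A2, A4}.
A2 → A3 is preserved.
A4 → A3 is preserved.
A3, A4 → A1 is preserved.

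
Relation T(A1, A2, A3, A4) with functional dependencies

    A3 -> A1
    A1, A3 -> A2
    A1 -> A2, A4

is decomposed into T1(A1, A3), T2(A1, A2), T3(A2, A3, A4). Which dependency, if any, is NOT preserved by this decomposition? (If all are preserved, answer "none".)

Check A1 → A2, A4: no single fragment contains all of {A1, A2, A4}, and the restricted closure of {A1} across the fragments never reaches {A2, A4}.
A3 → A1 is preserved.
A1, A3 → A2 is preserved.

A1 -> A2, A4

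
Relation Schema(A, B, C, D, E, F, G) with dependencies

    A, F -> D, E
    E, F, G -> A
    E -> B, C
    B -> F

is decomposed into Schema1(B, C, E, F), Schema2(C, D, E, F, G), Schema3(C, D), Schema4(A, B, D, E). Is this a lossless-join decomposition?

Chase test. Columns are A, B, C, D, E, F, G; row i has aⱼ where attribute j ∈ Schemai, else bᵢⱼ.
Initial tableau (one row per fragment):
  row 1: b11 a2 a3 b14 a5 a6 b17
  row 2: b21 b22 a3 a4 a5 a6 a7
  row 3: b31 b32 a3 a4 b35 b36 b37
  row 4: a1 a2 b43 a4 a5 b46 b47
Rows 1 and 2 agree on E; apply E→B, C and equate their B, C entries.
Rows 1 and 4 agree on E; apply E→B, C and equate their B, C entries.
Rows 1 and 4 agree on B; apply B→F and equate their F entries.
No row becomes fully distinguished — the join is lossy.

No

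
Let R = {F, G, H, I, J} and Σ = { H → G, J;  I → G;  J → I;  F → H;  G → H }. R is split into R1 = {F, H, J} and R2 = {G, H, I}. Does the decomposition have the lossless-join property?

Common attributes: R1 ∩ R2 = {H}.
Closure of {H}: H → G, J applies, adding G, J; J → I applies, adding I. So (H)⁺ = {G, H, I, J}.
This closure contains every attribute of R2, so R1 ∩ R2 → R2. The join is lossless.

Yes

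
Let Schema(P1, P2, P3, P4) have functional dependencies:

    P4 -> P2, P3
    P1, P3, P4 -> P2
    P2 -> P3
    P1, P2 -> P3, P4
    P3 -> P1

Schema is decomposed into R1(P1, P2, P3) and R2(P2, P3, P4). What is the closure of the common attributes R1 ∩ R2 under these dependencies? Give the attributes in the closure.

R1 ∩ R2 = {P2, P3}.
P3 → P1 applies, adding P1
P1, P2 → P3, P4 applies, adding P4
Closure: {P1, P2, P3, P4}.

P1, P2, P3, P4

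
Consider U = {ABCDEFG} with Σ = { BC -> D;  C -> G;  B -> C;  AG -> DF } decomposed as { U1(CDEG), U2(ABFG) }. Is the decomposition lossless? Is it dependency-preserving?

Lossless test: (G)⁺ = {G}, which is a superkey of neither fragment — lossy.
Dependency preservation: the restricted closure of {BC} across the fragments never reaches {D}, so BC → D cannot be enforced without a join — not preserved.

lossy and not dependency-preserving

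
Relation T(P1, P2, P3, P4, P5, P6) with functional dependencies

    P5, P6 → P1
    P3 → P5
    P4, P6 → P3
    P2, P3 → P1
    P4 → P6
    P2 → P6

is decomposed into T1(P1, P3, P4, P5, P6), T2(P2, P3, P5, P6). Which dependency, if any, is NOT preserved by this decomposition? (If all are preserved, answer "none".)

none

P5, P6 → P1 lies within T1.
P3 → P5 lies within T1.
P4, P6 → P3 lies within T1.
P2, P3 → P1: restricted closure across fragments reaches P1.
P4 → P6 lies within T1.
P2 → P6 lies within T2.
Every dependency is enforceable on the fragments, so the decomposition is dependency-preserving.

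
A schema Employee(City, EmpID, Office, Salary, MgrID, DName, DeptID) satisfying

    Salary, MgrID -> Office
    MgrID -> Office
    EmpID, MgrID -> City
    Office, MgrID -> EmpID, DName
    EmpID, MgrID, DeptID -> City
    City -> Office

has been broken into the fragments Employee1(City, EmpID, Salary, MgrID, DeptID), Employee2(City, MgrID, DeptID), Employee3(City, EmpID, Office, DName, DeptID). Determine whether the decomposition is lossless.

No

Chase test. Columns are City, EmpID, Office, Salary, MgrID, DName, DeptID; row i has aⱼ where attribute j ∈ Employeei, else bᵢⱼ.
Initial tableau (one row per fragment):
  row 1: a1 a2 b13 a4 a5 b16 a7
  row 2: a1 b22 b23 b24 a5 b26 a7
  row 3: a1 a2 a3 b34 b35 a6 a7
Rows 1 and 2 agree on MgrID; apply MgrID→Office and equate their Office entries.
Rows 1 and 2 agree on Office, MgrID; apply Office, MgrID→EmpID, DName and equate their EmpID, DName entries.
Rows 1 and 3 agree on City; apply City→Office and equate their Office entries.
No row becomes fully distinguished — the join is lossy.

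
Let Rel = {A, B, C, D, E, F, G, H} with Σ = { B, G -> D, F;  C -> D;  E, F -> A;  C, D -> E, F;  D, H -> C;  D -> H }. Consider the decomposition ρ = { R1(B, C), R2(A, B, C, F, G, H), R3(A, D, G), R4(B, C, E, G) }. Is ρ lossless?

Chase test. Columns are A, B, C, D, E, F, G, H; row i has aⱼ where attribute j ∈ Ri, else bᵢⱼ.
Initial tableau (one row per fragment):
  row 1: b11 a2 a3 b14 b15 b16 b17 b18
  row 2: a1 a2 a3 b24 b25 a6 a7 a8
  row 3: a1 b32 b33 a4 b35 b36 a7 b38
  row 4: b41 a2 a3 b44 a5 b46 a7 b48
Rows 2 and 4 agree on B, G; apply B, G→D, F and equate their D, F entries.
Rows 1 and 2 agree on C; apply C→D and equate their D entries.
Rows 1 and 2 agree on C, D; apply C, D→E, F and equate their E, F entries.
Rows 1 and 4 agree on C, D; apply C, D→E, F and equate their E, F entries.
Rows 1 and 2 agree on D; apply D→H and equate their H entries.
Rows 1 and 4 agree on D; apply D→H and equate their H entries.
Rows 1 and 2 agree on E, F; apply E, F→A and equate their A entries.
Rows 1 and 4 agree on E, F; apply E, F→A and equate their A entries.
No row becomes fully distinguished — the join is lossy.

No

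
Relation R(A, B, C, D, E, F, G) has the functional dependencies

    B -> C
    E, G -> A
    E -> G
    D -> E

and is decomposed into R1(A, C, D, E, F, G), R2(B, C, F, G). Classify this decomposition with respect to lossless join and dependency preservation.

Lossless test: (C, F, G)⁺ = {C, F, G}, which is a superkey of neither fragment — lossy.
Dependency preservation: every FD's attributes lie within a single fragment, so each can be enforced locally — preserved.

lossy but dependency-preserving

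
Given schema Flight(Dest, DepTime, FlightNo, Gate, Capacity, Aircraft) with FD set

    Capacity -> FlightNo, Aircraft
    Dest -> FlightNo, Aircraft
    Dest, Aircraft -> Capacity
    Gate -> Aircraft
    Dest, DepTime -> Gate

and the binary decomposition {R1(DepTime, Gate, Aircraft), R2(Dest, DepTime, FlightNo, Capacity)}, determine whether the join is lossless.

No

Common attributes: R1 ∩ R2 = {DepTime}.
No dependency enlarges {DepTime}, so (DepTime)⁺ = {DepTime}.
The closure contains neither all of R1 = {DepTime, Gate, Aircraft} nor all of R2 = {Dest, DepTime, FlightNo, Capacity}, so the common attributes are not a superkey of either fragment. The join is lossy.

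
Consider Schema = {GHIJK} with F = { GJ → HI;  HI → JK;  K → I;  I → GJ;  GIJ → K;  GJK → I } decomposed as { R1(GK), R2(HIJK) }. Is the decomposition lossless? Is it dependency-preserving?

Lossless test: (K)⁺ = {GHIJK}, which contains all of one fragment — lossless.
Dependency preservation: the restricted closure of {GJ} across the fragments never reaches {HI}, so GJ → HI cannot be enforced without a join — not preserved.

lossless but not dependency-preserving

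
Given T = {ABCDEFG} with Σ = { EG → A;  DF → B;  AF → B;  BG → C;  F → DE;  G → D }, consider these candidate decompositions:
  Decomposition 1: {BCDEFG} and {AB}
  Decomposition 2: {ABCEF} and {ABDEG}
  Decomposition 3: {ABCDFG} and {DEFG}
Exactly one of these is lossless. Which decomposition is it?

Decomposition 3

Decomposition 1: common = {B}, closure = {B} → lossy.
Decomposition 2: common = {ABE}, closure = {ABE} → lossy.
Decomposition 3: common = {DFG}, closure = {ABCDEFG} → lossless.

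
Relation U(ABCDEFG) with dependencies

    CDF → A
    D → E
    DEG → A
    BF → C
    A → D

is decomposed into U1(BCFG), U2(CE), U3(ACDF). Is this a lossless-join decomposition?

No

Chase test. Columns are ABCDEFG; row i has aⱼ where attribute j ∈ Ui, else bᵢⱼ.
Initial tableau (one row per fragment):
  row 1: b11 a2 a3 b14 b15 a6 a7
  row 2: b21 b22 a3 b24 a5 b26 b27
  row 3: a1 b32 a3 a4 b35 a6 b37
No row becomes fully distinguished — the join is lossy.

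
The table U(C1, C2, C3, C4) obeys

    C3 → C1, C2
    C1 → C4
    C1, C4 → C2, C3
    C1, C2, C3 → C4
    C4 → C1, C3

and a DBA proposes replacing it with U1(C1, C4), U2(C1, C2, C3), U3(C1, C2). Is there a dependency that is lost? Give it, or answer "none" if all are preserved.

none

C3 → C1, C2 lies within U2.
C1 → C4 lies within U1.
C1, C4 → C2, C3: restricted closure across fragments reaches C2, C3.
C1, C2, C3 → C4: restricted closure across fragments reaches C4.
C4 → C1, C3: restricted closure across fragments reaches C1, C3.
Every dependency is enforceable on the fragments, so the decomposition is dependency-preserving.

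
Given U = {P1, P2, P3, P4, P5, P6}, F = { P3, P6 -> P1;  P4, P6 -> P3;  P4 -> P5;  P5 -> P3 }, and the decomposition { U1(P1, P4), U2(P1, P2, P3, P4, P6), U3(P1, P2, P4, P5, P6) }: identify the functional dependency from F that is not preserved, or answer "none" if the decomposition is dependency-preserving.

Check P5 → P3: no single fragment contains all of {P3, P5}, and the restricted closure of {P5} across the fragments never reaches {P3}.
P3, P6 → P1 is preserved.
P4, P6 → P3 is preserved.
P4 → P5 is preserved.

P5 -> P3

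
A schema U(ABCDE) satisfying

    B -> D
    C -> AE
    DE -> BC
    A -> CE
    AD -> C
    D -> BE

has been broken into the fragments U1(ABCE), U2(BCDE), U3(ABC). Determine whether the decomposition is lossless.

Chase test. Columns are ABCDE; row i has aⱼ where attribute j ∈ Ui, else bᵢⱼ.
Initial tableau (one row per fragment):
  row 1: a1 a2 a3 b14 a5
  row 2: b21 a2 a3 a4 a5
  row 3: a1 a2 a3 b34 b35
Rows 1 and 2 agree on B; apply B→D and equate their D entries.
Rows 1 and 3 agree on B; apply B→D and equate their D entries.
Rows 1 and 2 agree on C; apply C→AE and equate their AE entries.
Rows 1 and 3 agree on C; apply C→AE and equate their AE entries.
Row 1 is now all distinguished symbols — the join is lossless.

Yes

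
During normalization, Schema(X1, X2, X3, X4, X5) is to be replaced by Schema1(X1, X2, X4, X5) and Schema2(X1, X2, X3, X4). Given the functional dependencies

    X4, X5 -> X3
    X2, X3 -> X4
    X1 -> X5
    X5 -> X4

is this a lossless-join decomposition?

Common attributes: Schema1 ∩ Schema2 = {X1, X2, X4}.
Closure of {X1, X2, X4}: X1 → X5 applies, adding X5; X4, X5 → X3 applies, adding X3. So (X1, X2, X4)⁺ = {X1, X2, X3, X4, X5}.
This closure contains every attribute of Schema1, so Schema1 ∩ Schema2 → Schema1. The join is lossless.

Yes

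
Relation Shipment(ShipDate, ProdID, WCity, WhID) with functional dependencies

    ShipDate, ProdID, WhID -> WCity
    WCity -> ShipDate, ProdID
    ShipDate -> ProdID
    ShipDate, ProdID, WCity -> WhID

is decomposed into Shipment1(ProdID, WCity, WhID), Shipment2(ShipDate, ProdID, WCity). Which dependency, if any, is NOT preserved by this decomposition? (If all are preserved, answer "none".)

ShipDate, ProdID, WhID -> WCity

Check ShipDate, ProdID, WhID → WCity: no single fragment contains all of {ShipDate, ProdID, WCity, WhID}, and the restricted closure of {ShipDate, ProdID, WhID} across the fragments never reaches {WCity}.
WCity → ShipDate, ProdID is preserved.
ShipDate → ProdID is preserved.
ShipDate, ProdID, WCity → WhID is preserved.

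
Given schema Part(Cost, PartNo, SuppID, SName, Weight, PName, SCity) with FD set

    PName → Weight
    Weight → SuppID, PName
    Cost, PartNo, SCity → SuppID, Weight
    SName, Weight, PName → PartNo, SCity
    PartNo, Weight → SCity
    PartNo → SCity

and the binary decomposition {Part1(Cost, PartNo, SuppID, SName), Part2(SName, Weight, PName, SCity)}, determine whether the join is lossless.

No

Common attributes: Part1 ∩ Part2 = {SName}.
No dependency enlarges {SName}, so (SName)⁺ = {SName}.
The closure contains neither all of Part1 = {Cost, PartNo, SuppID, SName} nor all of Part2 = {SName, Weight, PName, SCity}, so the common attributes are not a superkey of either fragment. The join is lossy.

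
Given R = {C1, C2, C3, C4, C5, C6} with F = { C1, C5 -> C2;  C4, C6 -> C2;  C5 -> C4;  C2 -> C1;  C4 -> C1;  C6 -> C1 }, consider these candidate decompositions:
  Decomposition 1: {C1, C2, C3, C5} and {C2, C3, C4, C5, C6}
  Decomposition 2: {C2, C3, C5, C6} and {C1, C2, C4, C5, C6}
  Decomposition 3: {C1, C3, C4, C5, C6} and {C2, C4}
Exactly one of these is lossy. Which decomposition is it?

Decomposition 3

Decomposition 1: common = {C2, C3, C5}, closure = {C1, C2, C3, C4, C5} → lossless.
Decomposition 2: common = {C2, C5, C6}, closure = {C1, C2, C4, C5, C6} → lossless.
Decomposition 3: common = {C4}, closure = {C1, C4} → lossy.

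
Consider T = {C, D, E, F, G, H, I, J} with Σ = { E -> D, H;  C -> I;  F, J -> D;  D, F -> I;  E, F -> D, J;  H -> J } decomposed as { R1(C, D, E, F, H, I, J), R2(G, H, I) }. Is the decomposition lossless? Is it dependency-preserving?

lossy but dependency-preserving

Lossless test: (H, I)⁺ = {H, I, J}, which is a superkey of neither fragment — lossy.
Dependency preservation: every FD's attributes lie within a single fragment, so each can be enforced locally — preserved.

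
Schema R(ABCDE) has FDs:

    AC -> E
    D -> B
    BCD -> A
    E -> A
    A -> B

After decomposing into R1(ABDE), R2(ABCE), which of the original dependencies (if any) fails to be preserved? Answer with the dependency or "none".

Check BCD → A: no single fragment contains all of {ABCD}, and the restricted closure of {BCD} across the fragments never reaches {A}.
AC → E is preserved.
D → B is preserved.
E → A is preserved.
A → B is preserved.

BCD -> A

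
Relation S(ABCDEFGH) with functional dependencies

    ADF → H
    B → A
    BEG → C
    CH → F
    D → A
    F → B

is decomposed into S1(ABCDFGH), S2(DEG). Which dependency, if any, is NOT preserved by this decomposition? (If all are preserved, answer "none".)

Check BEG → C: no single fragment contains all of {BCEG}, and the restricted closure of {BEG} across the fragments never reaches {C}.
ADF → H is preserved.
B → A is preserved.
CH → F is preserved.
D → A is preserved.
F → B is preserved.

BEG → C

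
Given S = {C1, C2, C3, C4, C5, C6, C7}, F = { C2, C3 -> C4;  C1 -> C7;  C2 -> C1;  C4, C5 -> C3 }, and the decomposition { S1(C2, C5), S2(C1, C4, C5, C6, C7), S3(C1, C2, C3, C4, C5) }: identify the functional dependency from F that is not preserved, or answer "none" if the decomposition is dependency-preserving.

none

C2, C3 → C4 lies within S3.
C1 → C7 lies within S2.
C2 → C1 lies within S3.
C4, C5 → C3 lies within S3.
Every dependency is enforceable on the fragments, so the decomposition is dependency-preserving.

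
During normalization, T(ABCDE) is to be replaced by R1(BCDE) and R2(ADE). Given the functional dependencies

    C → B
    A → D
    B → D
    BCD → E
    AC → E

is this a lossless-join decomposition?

Common attributes: R1 ∩ R2 = {DE}.
No dependency enlarges {DE}, so (DE)⁺ = {DE}.
The closure contains neither all of R1 = {BCDE} nor all of R2 = {ADE}, so the common attributes are not a superkey of either fragment. The join is lossy.

No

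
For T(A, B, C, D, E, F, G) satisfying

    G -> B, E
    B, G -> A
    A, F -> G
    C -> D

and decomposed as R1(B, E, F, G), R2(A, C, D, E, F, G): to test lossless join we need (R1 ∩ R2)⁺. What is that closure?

A, B, E, F, G

R1 ∩ R2 = {E, F, G}.
G → B, E applies, adding B
B, G → A applies, adding A
Closure: {A, B, E, F, G}.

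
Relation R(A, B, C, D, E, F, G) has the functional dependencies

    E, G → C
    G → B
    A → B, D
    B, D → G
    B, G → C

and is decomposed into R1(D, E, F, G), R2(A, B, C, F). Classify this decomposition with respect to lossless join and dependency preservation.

lossy and not dependency-preserving

Lossless test: (F)⁺ = {F}, which is a superkey of neither fragment — lossy.
Dependency preservation: the restricted closure of {E, G} across the fragments never reaches {C}, so E, G → C cannot be enforced without a join — not preserved.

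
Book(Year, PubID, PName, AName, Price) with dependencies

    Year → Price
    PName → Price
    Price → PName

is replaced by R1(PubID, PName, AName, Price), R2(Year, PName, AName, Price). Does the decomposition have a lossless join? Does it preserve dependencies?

Lossless test: (PName, AName, Price)⁺ = {PName, AName, Price}, which is a superkey of neither fragment — lossy.
Dependency preservation: every FD's attributes lie within a single fragment, so each can be enforced locally — preserved.

lossy but dependency-preserving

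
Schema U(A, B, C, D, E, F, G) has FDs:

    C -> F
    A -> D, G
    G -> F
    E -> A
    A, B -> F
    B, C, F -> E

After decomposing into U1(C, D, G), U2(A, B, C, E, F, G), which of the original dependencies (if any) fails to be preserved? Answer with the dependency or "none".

A -> D, G

Check A → D, G: no single fragment contains all of {A, D, G}, and the restricted closure of {A} across the fragments never reaches {D, G}.
C → F is preserved.
G → F is preserved.
E → A is preserved.
A, B → F is preserved.
B, C, F → E is preserved.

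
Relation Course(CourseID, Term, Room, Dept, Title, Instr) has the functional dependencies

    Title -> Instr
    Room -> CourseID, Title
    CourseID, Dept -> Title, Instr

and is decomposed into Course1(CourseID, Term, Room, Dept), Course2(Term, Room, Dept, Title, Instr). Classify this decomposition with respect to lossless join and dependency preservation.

lossless but not dependency-preserving

Lossless test: (Term, Room, Dept)⁺ = {CourseID, Term, Room, Dept, Title, Instr}, which contains all of one fragment — lossless.
Dependency preservation: the restricted closure of {CourseID, Dept} across the fragments never reaches {Title, Instr}, so CourseID, Dept → Title, Instr cannot be enforced without a join — not preserved.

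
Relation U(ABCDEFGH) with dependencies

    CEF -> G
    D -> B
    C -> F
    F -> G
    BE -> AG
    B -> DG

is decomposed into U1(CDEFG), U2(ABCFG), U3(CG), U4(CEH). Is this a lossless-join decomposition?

Chase test. Columns are ABCDEFGH; row i has aⱼ where attribute j ∈ Ui, else bᵢⱼ.
Initial tableau (one row per fragment):
  row 1: b11 b12 a3 a4 a5 a6 a7 b18
  row 2: a1 a2 a3 b24 b25 a6 a7 b28
  row 3: b31 b32 a3 b34 b35 b36 a7 b38
  row 4: b41 b42 a3 b44 a5 b46 b47 a8
Rows 1 and 3 agree on C; apply C→F and equate their F entries.
Rows 1 and 4 agree on C; apply C→F and equate their F entries.
Rows 1 and 4 agree on F; apply F→G and equate their G entries.
No row becomes fully distinguished — the join is lossy.

No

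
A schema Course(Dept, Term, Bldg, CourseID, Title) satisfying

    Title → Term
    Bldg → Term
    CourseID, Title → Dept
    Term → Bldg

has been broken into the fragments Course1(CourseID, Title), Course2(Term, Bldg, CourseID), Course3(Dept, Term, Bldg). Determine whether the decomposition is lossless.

Chase test. Columns are Dept, Term, Bldg, CourseID, Title; row i has aⱼ where attribute j ∈ Coursei, else bᵢⱼ.
Initial tableau (one row per fragment):
  row 1: b11 b12 b13 a4 a5
  row 2: b21 a2 a3 a4 b25
  row 3: a1 a2 a3 b34 b35
No row becomes fully distinguished — the join is lossy.

No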